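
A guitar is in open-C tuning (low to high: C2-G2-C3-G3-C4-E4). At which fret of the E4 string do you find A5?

A5 is 17 semitones above the open E4 (E–F–F#–G–…–G–G#–A), so it sits at fret 17.

17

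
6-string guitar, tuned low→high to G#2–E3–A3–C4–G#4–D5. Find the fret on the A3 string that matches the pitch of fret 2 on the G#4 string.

G#4 at fret 2 is G#4 + 2 semitones = A#4.
The open A3 string is 11 semitones below the open G#4, so the same pitch on the A3 string lies at fret 2 + 11 = 13.

13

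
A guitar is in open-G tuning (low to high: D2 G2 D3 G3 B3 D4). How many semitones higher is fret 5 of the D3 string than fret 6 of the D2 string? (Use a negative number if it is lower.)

D3 at fret 5 → G3 (MIDI 55); D2 at fret 6 → G#2 (MIDI 44).
55 − 44 = 11, so the two pitches are 11 semitones apart.

11 semitones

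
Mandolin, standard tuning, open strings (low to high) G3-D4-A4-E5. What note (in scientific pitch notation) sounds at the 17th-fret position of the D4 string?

Each fret is one semitone, so D4 + 17 = G5.

G5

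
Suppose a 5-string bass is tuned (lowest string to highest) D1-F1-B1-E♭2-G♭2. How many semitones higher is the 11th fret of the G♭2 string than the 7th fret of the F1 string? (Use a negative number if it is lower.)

G♭2 at fret 11 → F3 (MIDI 53); F1 at fret 7 → C2 (MIDI 36).
53 − 36 = 17, so the two pitches are 17 semitones apart.

17 semitones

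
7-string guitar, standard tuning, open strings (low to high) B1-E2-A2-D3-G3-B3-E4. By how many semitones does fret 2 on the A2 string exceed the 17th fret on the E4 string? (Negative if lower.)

-34 semitones

A2 at fret 2 → B2 (MIDI 47); E4 at fret 17 → A5 (MIDI 81).
47 − 81 = -34, so the two pitches are 34 semitones apart.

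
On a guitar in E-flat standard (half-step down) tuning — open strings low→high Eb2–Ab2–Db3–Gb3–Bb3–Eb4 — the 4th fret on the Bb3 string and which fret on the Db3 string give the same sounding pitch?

13

Bb3 at fret 4 is Bb3 + 4 semitones = D4.
The open Db3 string is 9 semitones below the open Bb3, so the same pitch on the Db3 string lies at fret 4 + 9 = 13.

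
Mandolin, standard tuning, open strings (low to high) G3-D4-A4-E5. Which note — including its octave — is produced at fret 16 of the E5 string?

Each fret is one semitone, so E5 + 16 = G♯6.

G♯6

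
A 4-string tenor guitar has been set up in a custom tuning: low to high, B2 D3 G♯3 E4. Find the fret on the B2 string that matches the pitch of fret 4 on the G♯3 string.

G♯3 at fret 4 is G♯3 + 4 semitones = C4.
The open B2 string is 9 semitones below the open G♯3, so the same pitch on the B2 string lies at fret 4 + 9 = 13.

13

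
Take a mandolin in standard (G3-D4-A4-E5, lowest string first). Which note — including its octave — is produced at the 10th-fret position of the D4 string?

The open D4 string plus 10 semitones: D–D#–E–F–…–A#–B–C.
The walk passes from B into C once, so the octave number goes from 4 to 5.

C5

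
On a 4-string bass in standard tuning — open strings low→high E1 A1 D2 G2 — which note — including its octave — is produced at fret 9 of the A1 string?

A1 is MIDI 33. Adding 9 gives 42, which is F#2.

F#2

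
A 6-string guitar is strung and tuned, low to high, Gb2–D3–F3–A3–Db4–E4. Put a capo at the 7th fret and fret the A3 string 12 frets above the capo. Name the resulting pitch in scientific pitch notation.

E5

The capo raises the open A3 by 7 semitones to E4; fretting 12 more gives A3 + 7 + 12 = A3 + 19 semitones = E5.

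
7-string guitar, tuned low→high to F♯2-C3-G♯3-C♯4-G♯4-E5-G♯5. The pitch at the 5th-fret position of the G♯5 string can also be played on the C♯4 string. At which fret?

G♯5 at fret 5 is G♯5 + 5 semitones = C♯6.
The open C♯4 string is 19 semitones below the open G♯5, so the same pitch on the C♯4 string lies at fret 5 + 19 = 24.

24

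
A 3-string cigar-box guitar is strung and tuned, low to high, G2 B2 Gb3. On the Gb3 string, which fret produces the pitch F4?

F4 is 11 semitones above the open Gb3 (Gb–G–Ab–A–…–Eb–E–F), so it sits at fret 11.

11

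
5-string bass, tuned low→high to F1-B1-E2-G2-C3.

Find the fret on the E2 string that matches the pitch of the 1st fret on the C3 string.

Fret 1 on C3 is MIDI 48 + 1 = 49 (C♯3). On the E2 string (open MIDI 40), that pitch is 49 − 40 = fret 9.

9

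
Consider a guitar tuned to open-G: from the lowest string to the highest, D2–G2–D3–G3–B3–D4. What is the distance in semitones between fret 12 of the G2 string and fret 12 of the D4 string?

G2 at fret 12 → G3 (MIDI 55); D4 at fret 12 → D5 (MIDI 74).
55 − 74 = -19, so the two pitches are 19 semitones apart, with D5 the higher.

19 semitones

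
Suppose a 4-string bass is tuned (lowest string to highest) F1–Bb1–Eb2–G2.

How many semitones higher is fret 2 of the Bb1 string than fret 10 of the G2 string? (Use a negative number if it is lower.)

Bb1 at fret 2 → C2 (MIDI 36); G2 at fret 10 → F3 (MIDI 53).
36 − 53 = -17, so the two pitches are 17 semitones apart.

-17 semitones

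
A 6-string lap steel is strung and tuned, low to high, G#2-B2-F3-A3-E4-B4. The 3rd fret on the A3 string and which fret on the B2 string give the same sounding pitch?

13

A3 at fret 3 is A3 + 3 semitones = C4.
The open B2 string is 10 semitones below the open A3, so the same pitch on the B2 string lies at fret 3 + 10 = 13.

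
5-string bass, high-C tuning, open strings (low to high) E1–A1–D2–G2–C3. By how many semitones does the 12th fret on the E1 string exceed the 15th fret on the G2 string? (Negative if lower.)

-18 semitones

E1 at fret 12 → E2 (MIDI 40); G2 at fret 15 → A♯3 (MIDI 58).
40 − 58 = -18, so the two pitches are 18 semitones apart.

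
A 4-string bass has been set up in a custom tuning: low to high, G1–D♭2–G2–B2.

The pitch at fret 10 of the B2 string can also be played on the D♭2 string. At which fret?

B2 at fret 10 is B2 + 10 semitones = A3.
The open D♭2 string is 10 semitones below the open B2, so the same pitch on the D♭2 string lies at fret 10 + 10 = 20.

20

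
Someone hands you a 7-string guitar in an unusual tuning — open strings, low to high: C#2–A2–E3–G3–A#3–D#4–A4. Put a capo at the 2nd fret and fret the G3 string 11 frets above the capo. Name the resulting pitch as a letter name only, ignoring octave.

G#

The capo raises the open G3 by 2 semitones to A3; fretting 11 more gives G3 + 2 + 11 = G3 + 13 semitones, landing on G#.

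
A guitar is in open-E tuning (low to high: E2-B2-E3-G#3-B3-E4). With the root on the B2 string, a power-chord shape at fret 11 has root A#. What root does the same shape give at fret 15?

Moving from fret 11 to fret 15 shifts the root by 4 semitones.
A# up 4 semitones is D.

D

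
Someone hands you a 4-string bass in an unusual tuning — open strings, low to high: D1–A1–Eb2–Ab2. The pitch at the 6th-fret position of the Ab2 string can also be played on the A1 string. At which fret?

Ab2 at fret 6 is Ab2 + 6 semitones = D3.
The open A1 string is 11 semitones below the open Ab2, so the same pitch on the A1 string lies at fret 6 + 11 = 17.

17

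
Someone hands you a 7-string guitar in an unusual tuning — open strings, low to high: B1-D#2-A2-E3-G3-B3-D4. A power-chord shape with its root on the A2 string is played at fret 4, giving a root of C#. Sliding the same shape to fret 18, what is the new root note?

D#

Moving from fret 4 to fret 18 shifts the root by 14 semitones.
C# up 14 semitones is D#.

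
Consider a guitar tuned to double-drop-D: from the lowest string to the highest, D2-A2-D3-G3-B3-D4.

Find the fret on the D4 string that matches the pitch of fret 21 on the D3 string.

9

D3 at fret 21 is D3 + 21 semitones = B4.
The open D4 string is 12 semitones above the open D3, so the same pitch on the D4 string lies at fret 21 − 12 = 9.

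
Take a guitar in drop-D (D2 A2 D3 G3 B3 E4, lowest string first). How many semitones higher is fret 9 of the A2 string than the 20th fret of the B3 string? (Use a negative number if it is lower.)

A2 at fret 9 → F♯3 (MIDI 54); B3 at fret 20 → G5 (MIDI 79).
54 − 79 = -25, so the two pitches are 25 semitones apart.

-25 semitones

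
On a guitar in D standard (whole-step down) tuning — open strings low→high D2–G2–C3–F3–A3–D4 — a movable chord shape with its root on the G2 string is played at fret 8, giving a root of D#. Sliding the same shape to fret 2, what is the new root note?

Moving from fret 8 to fret 2 shifts the root by -6 semitones.
D# down 6 semitones is A.

A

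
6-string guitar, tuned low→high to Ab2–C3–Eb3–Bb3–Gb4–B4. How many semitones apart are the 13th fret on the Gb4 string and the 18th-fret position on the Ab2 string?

17 semitones

Gb4 at fret 13 → G5 (MIDI 79); Ab2 at fret 18 → D4 (MIDI 62).
79 − 62 = 17, so the two pitches are 17 semitones apart, with G5 the higher.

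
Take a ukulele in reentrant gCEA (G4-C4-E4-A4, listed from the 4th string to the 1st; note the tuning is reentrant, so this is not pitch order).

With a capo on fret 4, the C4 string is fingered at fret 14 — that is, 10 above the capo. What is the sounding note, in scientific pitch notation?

The capo raises the open C4 by 4 semitones to E4; fretting 10 more gives C4 + 4 + 10 = C4 + 14 semitones = D5.

D5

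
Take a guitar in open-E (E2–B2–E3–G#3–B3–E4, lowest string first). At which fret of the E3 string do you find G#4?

G#4 is 16 semitones above the open E3 (E–F–F#–G–…–F#–G–G#), so it sits at fret 16.

16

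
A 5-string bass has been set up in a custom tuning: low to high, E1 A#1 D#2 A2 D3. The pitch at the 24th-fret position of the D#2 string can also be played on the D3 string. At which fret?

Fret 24 on D#2 is MIDI 39 + 24 = 63 (D#4). On the D3 string (open MIDI 50), that pitch is 63 − 50 = fret 13.

13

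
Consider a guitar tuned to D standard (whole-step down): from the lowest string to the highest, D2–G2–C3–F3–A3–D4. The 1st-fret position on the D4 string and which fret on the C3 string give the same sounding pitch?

D4 at fret 1 is D4 + 1 semitone = D♯4.
The open C3 string is 14 semitones below the open D4, so the same pitch on the C3 string lies at fret 1 + 14 = 15.

15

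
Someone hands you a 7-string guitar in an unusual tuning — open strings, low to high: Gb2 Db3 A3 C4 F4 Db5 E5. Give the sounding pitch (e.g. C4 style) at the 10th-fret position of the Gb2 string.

E3

The open Gb2 string plus 10 semitones: Gb–G–Ab–A–…–D–Eb–E.
The walk passes from B into C once, so the octave number goes from 2 to 3.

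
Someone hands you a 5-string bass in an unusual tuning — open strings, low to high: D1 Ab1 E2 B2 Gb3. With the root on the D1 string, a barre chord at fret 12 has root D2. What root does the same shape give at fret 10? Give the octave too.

Moving from fret 12 to fret 10 shifts the root by -2 semitones.
D2 down 2 semitones is C2.

C2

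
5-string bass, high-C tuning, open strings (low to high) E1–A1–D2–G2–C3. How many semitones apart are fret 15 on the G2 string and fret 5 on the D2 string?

15 semitones

G2 at fret 15 → A#3 (MIDI 58); D2 at fret 5 → G2 (MIDI 43).
58 − 43 = 15, so the two pitches are 15 semitones apart, with A#3 the higher.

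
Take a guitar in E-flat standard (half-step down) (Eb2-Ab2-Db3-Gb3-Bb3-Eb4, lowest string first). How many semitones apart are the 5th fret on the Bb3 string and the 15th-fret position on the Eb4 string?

15 semitones

Bb3 at fret 5 → Eb4 (MIDI 63); Eb4 at fret 15 → Gb5 (MIDI 78).
63 − 78 = -15, so the two pitches are 15 semitones apart, with Gb5 the higher.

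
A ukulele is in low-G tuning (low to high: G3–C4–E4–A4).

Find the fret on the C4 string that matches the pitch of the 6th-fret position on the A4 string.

15

A4 at fret 6 is A4 + 6 semitones = D#5.
The open C4 string is 9 semitones below the open A4, so the same pitch on the C4 string lies at fret 6 + 9 = 15.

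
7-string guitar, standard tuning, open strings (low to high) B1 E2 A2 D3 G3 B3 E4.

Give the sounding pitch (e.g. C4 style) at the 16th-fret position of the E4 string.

Each fret is one semitone, so E4 + 16 = G#5.
(Equivalently spelled Ab5.)

G#5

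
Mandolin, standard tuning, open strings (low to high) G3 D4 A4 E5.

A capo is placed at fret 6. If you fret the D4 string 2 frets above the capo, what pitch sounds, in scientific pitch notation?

The capo raises the open D4 by 6 semitones to G#4; fretting 2 more gives D4 + 6 + 2 = D4 + 8 semitones = A#4.

A#4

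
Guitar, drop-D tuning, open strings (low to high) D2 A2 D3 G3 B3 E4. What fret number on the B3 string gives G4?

8

G4 is 8 semitones above the open B3 (B–C–C#–D–D#–E–F–F#–G), so it sits at fret 8.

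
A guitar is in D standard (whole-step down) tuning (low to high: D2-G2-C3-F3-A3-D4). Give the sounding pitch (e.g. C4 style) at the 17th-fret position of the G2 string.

C4

G2 is MIDI 43. Adding 17 gives 60, which is C4.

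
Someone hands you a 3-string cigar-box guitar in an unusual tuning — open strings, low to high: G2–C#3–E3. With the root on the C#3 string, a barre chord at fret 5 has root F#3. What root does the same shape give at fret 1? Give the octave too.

Moving from fret 5 to fret 1 shifts the root by -4 semitones.
F#3 down 4 semitones is D3.

D3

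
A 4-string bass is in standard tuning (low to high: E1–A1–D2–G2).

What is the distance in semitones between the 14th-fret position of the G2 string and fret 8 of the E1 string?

21 semitones

G2 at fret 14 → A3 (MIDI 57); E1 at fret 8 → C2 (MIDI 36).
57 − 36 = 21, so the two pitches are 21 semitones apart, with A3 the higher.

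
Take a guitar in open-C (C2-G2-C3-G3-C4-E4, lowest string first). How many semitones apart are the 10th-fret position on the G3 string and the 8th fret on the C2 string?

21 semitones

G3 at fret 10 → F4 (MIDI 65); C2 at fret 8 → G#2 (MIDI 44).
65 − 44 = 21, so the two pitches are 21 semitones apart, with F4 the higher.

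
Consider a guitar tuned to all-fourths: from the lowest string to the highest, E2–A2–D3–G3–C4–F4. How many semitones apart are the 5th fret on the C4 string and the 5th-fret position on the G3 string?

C4 at fret 5 → F4 (MIDI 65); G3 at fret 5 → C4 (MIDI 60).
65 − 60 = 5, so the two pitches are 5 semitones apart, with F4 the higher.

5 semitones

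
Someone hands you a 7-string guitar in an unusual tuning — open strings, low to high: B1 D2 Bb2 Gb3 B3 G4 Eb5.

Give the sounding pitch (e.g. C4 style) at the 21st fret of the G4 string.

E6

G4 is MIDI 67. Adding 21 gives 88, which is E6.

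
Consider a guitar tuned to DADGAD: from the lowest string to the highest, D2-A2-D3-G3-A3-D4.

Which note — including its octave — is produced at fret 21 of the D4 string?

B5

Each fret is one semitone, so D4 + 21 = B5.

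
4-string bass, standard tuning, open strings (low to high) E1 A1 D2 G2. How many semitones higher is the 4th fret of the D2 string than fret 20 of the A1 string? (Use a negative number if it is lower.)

D2 at fret 4 → F#2 (MIDI 42); A1 at fret 20 → F3 (MIDI 53).
42 − 53 = -11, so the two pitches are 11 semitones apart.

-11 semitones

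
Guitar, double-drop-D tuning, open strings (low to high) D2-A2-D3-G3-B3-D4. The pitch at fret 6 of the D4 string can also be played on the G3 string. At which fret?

D4 at fret 6 is D4 + 6 semitones = G#4.
The open G3 string is 7 semitones below the open D4, so the same pitch on the G3 string lies at fret 6 + 7 = 13.

13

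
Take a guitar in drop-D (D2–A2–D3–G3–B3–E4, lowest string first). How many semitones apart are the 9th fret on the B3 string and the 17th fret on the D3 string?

B3 at fret 9 → G♯4 (MIDI 68); D3 at fret 17 → G4 (MIDI 67).
68 − 67 = 1, so the two pitches are 1 semitone apart, with G♯4 the higher.

1 semitone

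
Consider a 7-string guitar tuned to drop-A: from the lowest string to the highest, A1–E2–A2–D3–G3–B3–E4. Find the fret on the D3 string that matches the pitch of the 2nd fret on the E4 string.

E4 at fret 2 is E4 + 2 semitones = F#4.
The open D3 string is 14 semitones below the open E4, so the same pitch on the D3 string lies at fret 2 + 14 = 16.

16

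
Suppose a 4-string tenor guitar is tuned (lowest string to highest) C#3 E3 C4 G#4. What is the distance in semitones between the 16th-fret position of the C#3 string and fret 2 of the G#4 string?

5 semitones

C#3 at fret 16 → F4 (MIDI 65); G#4 at fret 2 → A#4 (MIDI 70).
65 − 70 = -5, so the two pitches are 5 semitones apart, with A#4 the higher.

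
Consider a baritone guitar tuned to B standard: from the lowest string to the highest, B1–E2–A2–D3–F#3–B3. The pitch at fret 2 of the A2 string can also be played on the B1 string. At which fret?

12

Fret 2 on A2 is MIDI 45 + 2 = 47 (B2). On the B1 string (open MIDI 35), that pitch is 47 − 35 = fret 12.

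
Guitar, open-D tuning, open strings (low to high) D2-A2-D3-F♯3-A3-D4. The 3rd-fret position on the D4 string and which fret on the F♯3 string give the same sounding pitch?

11

Fret 3 on D4 is MIDI 62 + 3 = 65 (F4). On the F♯3 string (open MIDI 54), that pitch is 65 − 54 = fret 11.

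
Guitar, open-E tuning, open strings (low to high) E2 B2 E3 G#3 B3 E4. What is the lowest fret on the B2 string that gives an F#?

From B2, count semitones up the chromatic scale until reaching F#: B–C–C#–D–D#–E–F–F# — 7 steps.

7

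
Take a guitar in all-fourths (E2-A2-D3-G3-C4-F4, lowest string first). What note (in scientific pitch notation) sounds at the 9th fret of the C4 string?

A4

C4 is MIDI 60. Adding 9 gives 69, which is A4.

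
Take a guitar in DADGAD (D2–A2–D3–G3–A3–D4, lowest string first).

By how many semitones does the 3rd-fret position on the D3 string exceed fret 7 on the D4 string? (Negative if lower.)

-16 semitones

D3 at fret 3 → F3 (MIDI 53); D4 at fret 7 → A4 (MIDI 69).
53 − 69 = -16, so the two pitches are 16 semitones apart.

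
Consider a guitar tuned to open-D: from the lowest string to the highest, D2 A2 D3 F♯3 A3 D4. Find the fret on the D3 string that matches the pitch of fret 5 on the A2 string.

Fret 5 on A2 is MIDI 45 + 5 = 50 (D3). On the D3 string (open MIDI 50), that pitch is 50 − 50 = fret 0.

0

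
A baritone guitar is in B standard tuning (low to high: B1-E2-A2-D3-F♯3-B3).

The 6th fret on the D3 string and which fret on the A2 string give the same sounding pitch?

D3 at fret 6 is D3 + 6 semitones = G♯3.
The open A2 string is 5 semitones below the open D3, so the same pitch on the A2 string lies at fret 6 + 5 = 11.

11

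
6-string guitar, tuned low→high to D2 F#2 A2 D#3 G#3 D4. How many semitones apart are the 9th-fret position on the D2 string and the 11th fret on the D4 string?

26 semitones

D2 at fret 9 → B2 (MIDI 47); D4 at fret 11 → C#5 (MIDI 73).
47 − 73 = -26, so the two pitches are 26 semitones apart, with C#5 the higher.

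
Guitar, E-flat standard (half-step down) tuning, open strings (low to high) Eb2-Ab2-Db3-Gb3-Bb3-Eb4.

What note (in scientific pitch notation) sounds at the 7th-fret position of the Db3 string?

Each fret is one semitone, so Db3 + 7 = Ab3.
(Equivalently spelled G#3.)

Ab3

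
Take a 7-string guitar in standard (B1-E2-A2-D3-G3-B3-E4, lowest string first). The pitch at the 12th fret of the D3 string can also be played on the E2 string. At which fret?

22

Fret 12 on D3 is MIDI 50 + 12 = 62 (D4). On the E2 string (open MIDI 40), that pitch is 62 − 40 = fret 22.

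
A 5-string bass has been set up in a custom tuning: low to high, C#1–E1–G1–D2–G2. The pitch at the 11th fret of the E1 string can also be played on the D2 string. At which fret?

1

E1 at fret 11 is E1 + 11 semitones = D#2.
The open D2 string is 10 semitones above the open E1, so the same pitch on the D2 string lies at fret 11 − 10 = 1.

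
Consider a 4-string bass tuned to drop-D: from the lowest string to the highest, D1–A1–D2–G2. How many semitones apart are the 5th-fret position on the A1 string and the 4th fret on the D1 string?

A1 at fret 5 → D2 (MIDI 38); D1 at fret 4 → F#1 (MIDI 30).
38 − 30 = 8, so the two pitches are 8 semitones apart, with D2 the higher.

8 semitones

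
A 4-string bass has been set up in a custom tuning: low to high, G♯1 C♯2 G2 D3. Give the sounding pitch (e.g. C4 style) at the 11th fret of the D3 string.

C♯4

D3 is MIDI 50. Adding 11 gives 61, which is C♯4.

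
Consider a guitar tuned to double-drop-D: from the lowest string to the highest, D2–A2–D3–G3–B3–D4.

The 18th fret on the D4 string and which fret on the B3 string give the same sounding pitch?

21

D4 at fret 18 is D4 + 18 semitones = G#5.
The open B3 string is 3 semitones below the open D4, so the same pitch on the B3 string lies at fret 18 + 3 = 21.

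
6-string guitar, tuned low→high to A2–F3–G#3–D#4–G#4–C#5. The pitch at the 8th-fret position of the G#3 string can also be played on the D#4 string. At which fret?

Fret 8 on G#3 is MIDI 56 + 8 = 64 (E4). On the D#4 string (open MIDI 63), that pitch is 64 − 63 = fret 1.

1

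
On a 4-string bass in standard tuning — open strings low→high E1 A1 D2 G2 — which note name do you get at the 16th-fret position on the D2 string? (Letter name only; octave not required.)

The open D2 string plus 16 semitones: D–D#–E–F–…–E–F–F#.
(Equivalently spelled Gb.)

F#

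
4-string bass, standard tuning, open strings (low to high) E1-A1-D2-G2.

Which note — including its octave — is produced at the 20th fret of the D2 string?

A♯3

Each fret is one semitone, so D2 + 20 = A♯3.
(Equivalently spelled B♭3.)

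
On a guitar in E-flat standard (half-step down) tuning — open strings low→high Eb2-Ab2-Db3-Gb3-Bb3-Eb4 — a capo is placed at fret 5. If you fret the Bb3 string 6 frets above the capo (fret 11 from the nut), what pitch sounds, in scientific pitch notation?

The capo raises the open Bb3 by 5 semitones to Eb4; fretting 6 more gives Bb3 + 5 + 6 = Bb3 + 11 semitones = A4.

A4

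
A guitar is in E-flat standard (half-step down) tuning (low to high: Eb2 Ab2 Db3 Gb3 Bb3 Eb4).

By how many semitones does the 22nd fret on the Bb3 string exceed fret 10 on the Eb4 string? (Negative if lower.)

7 semitones

Bb3 at fret 22 → Ab5 (MIDI 80); Eb4 at fret 10 → Db5 (MIDI 73).
80 − 73 = 7, so the two pitches are 7 semitones apart.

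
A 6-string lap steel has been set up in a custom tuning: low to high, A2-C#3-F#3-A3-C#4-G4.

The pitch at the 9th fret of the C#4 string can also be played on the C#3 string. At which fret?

21

C#4 at fret 9 is C#4 + 9 semitones = A#4.
The open C#3 string is 12 semitones below the open C#4, so the same pitch on the C#3 string lies at fret 9 + 12 = 21.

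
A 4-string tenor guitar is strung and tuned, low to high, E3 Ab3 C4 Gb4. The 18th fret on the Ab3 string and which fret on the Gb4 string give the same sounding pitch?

Ab3 at fret 18 is Ab3 + 18 semitones = D5.
The open Gb4 string is 10 semitones above the open Ab3, so the same pitch on the Gb4 string lies at fret 18 − 10 = 8.

8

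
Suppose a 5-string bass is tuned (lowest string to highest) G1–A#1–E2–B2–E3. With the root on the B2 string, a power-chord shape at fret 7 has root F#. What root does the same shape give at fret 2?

Moving from fret 7 to fret 2 shifts the root by -5 semitones.
F# down 5 semitones is C#.

C#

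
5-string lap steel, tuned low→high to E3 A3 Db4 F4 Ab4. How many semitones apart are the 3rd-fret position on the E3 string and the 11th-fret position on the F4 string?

21 semitones

E3 at fret 3 → G3 (MIDI 55); F4 at fret 11 → E5 (MIDI 76).
55 − 76 = -21, so the two pitches are 21 semitones apart, with E5 the higher.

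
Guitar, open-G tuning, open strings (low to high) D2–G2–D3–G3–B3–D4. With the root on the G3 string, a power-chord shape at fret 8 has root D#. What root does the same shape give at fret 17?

C

Moving from fret 8 to fret 17 shifts the root by 9 semitones.
D# up 9 semitones is C.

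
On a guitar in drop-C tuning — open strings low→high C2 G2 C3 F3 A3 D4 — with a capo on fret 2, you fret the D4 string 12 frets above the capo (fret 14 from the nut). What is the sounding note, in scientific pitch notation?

E5

The capo raises the open D4 by 2 semitones to E4; fretting 12 more gives D4 + 2 + 12 = D4 + 14 semitones = E5.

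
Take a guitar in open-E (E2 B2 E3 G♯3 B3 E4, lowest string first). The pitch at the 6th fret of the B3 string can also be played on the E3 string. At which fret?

Fret 6 on B3 is MIDI 59 + 6 = 65 (F4). On the E3 string (open MIDI 52), that pitch is 65 − 52 = fret 13.

13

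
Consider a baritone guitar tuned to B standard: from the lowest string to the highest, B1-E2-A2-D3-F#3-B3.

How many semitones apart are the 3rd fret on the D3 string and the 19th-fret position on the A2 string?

11 semitones

D3 at fret 3 → F3 (MIDI 53); A2 at fret 19 → E4 (MIDI 64).
53 − 64 = -11, so the two pitches are 11 semitones apart, with E4 the higher.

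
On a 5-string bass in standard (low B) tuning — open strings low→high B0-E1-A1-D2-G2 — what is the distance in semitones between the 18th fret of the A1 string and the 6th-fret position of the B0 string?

A1 at fret 18 → D#3 (MIDI 51); B0 at fret 6 → F1 (MIDI 29).
51 − 29 = 22, so the two pitches are 22 semitones apart, with D#3 the higher.

22 semitones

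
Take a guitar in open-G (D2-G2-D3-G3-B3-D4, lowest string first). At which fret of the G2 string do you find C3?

C3 is 5 semitones above the open G2 (G–G#–A–A#–B–C), so it sits at fret 5.

5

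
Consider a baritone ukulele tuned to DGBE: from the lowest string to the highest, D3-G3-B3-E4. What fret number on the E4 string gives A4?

5

A4 is 5 semitones above the open E4 (E–F–F#–G–G#–A), so it sits at fret 5.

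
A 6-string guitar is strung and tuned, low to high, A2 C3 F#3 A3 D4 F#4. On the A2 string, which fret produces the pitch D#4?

18

D#4 is 18 semitones above the open A2 (A–A#–B–C–…–C#–D–D#), so it sits at fret 18.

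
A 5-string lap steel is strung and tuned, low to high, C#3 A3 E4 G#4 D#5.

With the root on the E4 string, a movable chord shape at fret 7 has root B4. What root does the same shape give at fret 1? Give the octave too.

F4

Moving from fret 7 to fret 1 shifts the root by -6 semitones.
B4 down 6 semitones is F4.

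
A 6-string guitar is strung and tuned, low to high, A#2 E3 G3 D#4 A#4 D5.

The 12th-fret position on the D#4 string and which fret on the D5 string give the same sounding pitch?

1

D#4 at fret 12 is D#4 + 12 semitones = D#5.
The open D5 string is 11 semitones above the open D#4, so the same pitch on the D5 string lies at fret 12 − 11 = 1.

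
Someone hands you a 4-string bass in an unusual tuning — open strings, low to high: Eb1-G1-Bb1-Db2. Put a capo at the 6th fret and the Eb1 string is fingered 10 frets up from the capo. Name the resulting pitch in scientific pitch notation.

G2

The capo raises the open Eb1 by 6 semitones to A1; fretting 10 more gives Eb1 + 6 + 10 = Eb1 + 16 semitones = G2.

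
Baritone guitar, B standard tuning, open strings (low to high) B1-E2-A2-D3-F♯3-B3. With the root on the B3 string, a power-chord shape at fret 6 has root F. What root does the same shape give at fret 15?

D

Moving from fret 6 to fret 15 shifts the root by 9 semitones.
F up 9 semitones is D.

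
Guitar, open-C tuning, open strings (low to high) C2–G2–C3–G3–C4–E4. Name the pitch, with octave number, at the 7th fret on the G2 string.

G2 is MIDI 43. Adding 7 gives 50, which is D3.

D3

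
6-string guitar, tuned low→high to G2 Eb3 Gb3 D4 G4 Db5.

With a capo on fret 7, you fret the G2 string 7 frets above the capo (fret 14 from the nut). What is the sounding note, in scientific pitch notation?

A3

The capo raises the open G2 by 7 semitones to D3; fretting 7 more gives G2 + 7 + 7 = G2 + 14 semitones = A3.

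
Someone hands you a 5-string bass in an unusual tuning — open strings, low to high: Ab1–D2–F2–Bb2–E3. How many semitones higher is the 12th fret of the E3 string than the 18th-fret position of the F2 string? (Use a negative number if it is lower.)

5 semitones

E3 at fret 12 → E4 (MIDI 64); F2 at fret 18 → B3 (MIDI 59).
64 − 59 = 5, so the two pitches are 5 semitones apart.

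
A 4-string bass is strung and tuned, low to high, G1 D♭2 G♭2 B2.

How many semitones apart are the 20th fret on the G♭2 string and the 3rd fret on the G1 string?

28 semitones

G♭2 at fret 20 → D4 (MIDI 62); G1 at fret 3 → B♭1 (MIDI 34).
62 − 34 = 28, so the two pitches are 28 semitones apart, with D4 the higher.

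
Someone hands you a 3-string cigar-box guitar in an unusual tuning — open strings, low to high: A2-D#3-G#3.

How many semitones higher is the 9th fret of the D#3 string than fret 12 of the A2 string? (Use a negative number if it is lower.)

3 semitones

D#3 at fret 9 → C4 (MIDI 60); A2 at fret 12 → A3 (MIDI 57).
60 − 57 = 3, so the two pitches are 3 semitones apart.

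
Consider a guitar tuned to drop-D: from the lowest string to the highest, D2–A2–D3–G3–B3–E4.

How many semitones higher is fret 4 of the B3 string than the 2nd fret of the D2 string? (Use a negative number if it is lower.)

23 semitones

B3 at fret 4 → D#4 (MIDI 63); D2 at fret 2 → E2 (MIDI 40).
63 − 40 = 23, so the two pitches are 23 semitones apart.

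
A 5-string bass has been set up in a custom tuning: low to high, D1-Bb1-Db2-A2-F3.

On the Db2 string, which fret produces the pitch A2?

8

A2 is 8 semitones above the open Db2 (Db–D–Eb–E–F–Gb–G–Ab–A), so it sits at fret 8.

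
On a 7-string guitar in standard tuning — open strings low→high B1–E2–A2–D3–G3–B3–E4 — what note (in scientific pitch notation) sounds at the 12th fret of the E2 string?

E2 is MIDI 40. Adding 12 gives 52, which is E3.

E3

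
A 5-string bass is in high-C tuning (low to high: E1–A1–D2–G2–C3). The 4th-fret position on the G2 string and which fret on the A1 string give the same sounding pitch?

G2 at fret 4 is G2 + 4 semitones = B2.
The open A1 string is 10 semitones below the open G2, so the same pitch on the A1 string lies at fret 4 + 10 = 14.

14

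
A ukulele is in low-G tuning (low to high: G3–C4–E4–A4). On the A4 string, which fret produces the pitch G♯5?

G♯5 is 11 semitones above the open A4 (A–A#–B–C–…–F#–G–G#), so it sits at fret 11.

11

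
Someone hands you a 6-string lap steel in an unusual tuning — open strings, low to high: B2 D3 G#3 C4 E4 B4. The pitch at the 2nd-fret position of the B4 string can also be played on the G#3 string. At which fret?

B4 at fret 2 is B4 + 2 semitones = C#5.
The open G#3 string is 15 semitones below the open B4, so the same pitch on the G#3 string lies at fret 2 + 15 = 17.

17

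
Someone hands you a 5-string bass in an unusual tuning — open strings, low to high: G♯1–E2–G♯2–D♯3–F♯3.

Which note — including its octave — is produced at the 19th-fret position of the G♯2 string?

Each fret is one semitone, so G♯2 + 19 = D♯4.

D♯4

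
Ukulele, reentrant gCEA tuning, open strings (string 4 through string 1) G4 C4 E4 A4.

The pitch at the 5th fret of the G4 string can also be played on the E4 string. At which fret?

G4 at fret 5 is G4 + 5 semitones = C5.
The open E4 string is 3 semitones below the open G4, so the same pitch on the E4 string lies at fret 5 + 3 = 8.

8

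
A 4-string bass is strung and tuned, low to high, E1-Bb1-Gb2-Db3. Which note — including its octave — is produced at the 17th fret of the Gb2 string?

B3

The open Gb2 string plus 17 semitones: Gb–G–Ab–A–…–A–Bb–B.
The walk passes from B into C once, so the octave number goes from 2 to 3.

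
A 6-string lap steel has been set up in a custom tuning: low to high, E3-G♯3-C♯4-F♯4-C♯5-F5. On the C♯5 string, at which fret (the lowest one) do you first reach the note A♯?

9

From C♯5, count semitones up the chromatic scale until reaching A♯: C#–D–D#–E–F–F#–G–G#–A–A# — 9 steps.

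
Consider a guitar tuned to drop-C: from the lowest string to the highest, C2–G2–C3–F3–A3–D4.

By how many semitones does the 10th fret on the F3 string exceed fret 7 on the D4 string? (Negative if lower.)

F3 at fret 10 → D#4 (MIDI 63); D4 at fret 7 → A4 (MIDI 69).
63 − 69 = -6, so the two pitches are 6 semitones apart.

-6 semitones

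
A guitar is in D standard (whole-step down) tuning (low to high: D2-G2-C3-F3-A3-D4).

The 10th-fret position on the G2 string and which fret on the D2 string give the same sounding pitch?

Fret 10 on G2 is MIDI 43 + 10 = 53 (F3). On the D2 string (open MIDI 38), that pitch is 53 − 38 = fret 15.

15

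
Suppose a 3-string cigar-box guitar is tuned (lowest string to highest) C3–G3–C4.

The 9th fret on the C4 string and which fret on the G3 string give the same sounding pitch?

C4 at fret 9 is C4 + 9 semitones = A4.
The open G3 string is 5 semitones below the open C4, so the same pitch on the G3 string lies at fret 9 + 5 = 14.

14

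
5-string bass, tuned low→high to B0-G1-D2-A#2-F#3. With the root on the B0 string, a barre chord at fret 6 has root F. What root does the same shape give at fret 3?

D

Moving from fret 6 to fret 3 shifts the root by -3 semitones.
F down 3 semitones is D.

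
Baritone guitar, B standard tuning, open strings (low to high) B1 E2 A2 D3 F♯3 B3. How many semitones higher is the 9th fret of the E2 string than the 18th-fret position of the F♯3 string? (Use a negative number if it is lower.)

-23 semitones

E2 at fret 9 → C♯3 (MIDI 49); F♯3 at fret 18 → C5 (MIDI 72).
49 − 72 = -23, so the two pitches are 23 semitones apart.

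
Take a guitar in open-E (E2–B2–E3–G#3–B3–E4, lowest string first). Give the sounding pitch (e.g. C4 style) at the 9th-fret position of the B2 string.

Each fret is one semitone, so B2 + 9 = G#3.

G#3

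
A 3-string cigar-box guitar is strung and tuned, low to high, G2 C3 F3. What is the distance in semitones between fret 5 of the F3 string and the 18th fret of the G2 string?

3 semitones

F3 at fret 5 → A#3 (MIDI 58); G2 at fret 18 → C#4 (MIDI 61).
58 − 61 = -3, so the two pitches are 3 semitones apart, with C#4 the higher.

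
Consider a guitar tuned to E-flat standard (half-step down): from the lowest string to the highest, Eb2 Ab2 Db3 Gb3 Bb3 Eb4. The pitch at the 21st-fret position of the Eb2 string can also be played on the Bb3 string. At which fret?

2

Fret 21 on Eb2 is MIDI 39 + 21 = 60 (C4). On the Bb3 string (open MIDI 58), that pitch is 60 − 58 = fret 2.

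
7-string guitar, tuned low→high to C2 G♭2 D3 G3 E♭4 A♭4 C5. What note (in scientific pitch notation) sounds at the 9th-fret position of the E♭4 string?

Each fret is one semitone, so E♭4 + 9 = C5.

C5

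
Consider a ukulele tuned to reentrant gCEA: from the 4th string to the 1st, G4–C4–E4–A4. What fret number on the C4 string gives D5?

D5 is 14 semitones above the open C4 (C–C#–D–D#–…–C–C#–D), so it sits at fret 14.

14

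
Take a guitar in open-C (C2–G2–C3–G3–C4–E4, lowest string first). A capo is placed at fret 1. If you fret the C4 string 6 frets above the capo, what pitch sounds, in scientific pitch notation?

G4

The capo raises the open C4 by 1 semitone to C#4; fretting 6 more gives C4 + 1 + 6 = C4 + 7 semitones = G4.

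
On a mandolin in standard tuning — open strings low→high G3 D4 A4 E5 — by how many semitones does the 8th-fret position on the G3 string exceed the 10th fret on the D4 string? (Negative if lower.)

-9 semitones

G3 at fret 8 → D#4 (MIDI 63); D4 at fret 10 → C5 (MIDI 72).
63 − 72 = -9, so the two pitches are 9 semitones apart.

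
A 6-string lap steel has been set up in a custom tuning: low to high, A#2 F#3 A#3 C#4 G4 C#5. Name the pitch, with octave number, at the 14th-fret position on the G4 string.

The open G4 string plus 14 semitones: G–G#–A–A#–…–G–G#–A.
The walk passes from B into C once, so the octave number goes from 4 to 5.

A5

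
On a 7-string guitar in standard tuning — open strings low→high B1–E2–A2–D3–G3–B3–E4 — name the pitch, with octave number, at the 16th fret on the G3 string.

B4

The open G3 string plus 16 semitones: G–G#–A–A#–…–A–A#–B.
The walk passes from B into C once, so the octave number goes from 3 to 4.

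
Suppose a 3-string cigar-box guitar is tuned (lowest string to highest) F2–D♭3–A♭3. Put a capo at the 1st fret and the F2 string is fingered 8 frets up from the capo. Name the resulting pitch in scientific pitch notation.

D3

The capo raises the open F2 by 1 semitone to G♭2; fretting 8 more gives F2 + 1 + 8 = F2 + 9 semitones = D3.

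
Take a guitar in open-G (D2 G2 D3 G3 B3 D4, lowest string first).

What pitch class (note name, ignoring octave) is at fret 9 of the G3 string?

E

Each fret is one semitone, so G3 + 9 = E.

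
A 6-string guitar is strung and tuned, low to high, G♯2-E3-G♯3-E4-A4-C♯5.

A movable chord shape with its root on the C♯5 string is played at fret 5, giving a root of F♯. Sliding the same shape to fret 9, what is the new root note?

A♯

Moving from fret 5 to fret 9 shifts the root by 4 semitones.
F♯ up 4 semitones is A♯.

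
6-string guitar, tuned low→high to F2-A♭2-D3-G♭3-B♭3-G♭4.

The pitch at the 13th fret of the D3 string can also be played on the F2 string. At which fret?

D3 at fret 13 is D3 + 13 semitones = E♭4.
The open F2 string is 9 semitones below the open D3, so the same pitch on the F2 string lies at fret 13 + 9 = 22.

22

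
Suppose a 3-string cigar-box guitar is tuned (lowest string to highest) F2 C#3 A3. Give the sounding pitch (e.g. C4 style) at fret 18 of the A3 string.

The open A3 string plus 18 semitones: A–A#–B–C–…–C#–D–D#.
The walk passes from B into C 2 times, so the octave number goes from 3 to 5.

D#5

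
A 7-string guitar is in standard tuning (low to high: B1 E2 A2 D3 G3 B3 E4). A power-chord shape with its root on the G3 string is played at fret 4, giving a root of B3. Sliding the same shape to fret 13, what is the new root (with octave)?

Moving from fret 4 to fret 13 shifts the root by 9 semitones.
B3 up 9 semitones is G#4.

G#4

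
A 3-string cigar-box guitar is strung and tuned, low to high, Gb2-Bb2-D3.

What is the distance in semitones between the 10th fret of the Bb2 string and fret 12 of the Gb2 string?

2 semitones

Bb2 at fret 10 → Ab3 (MIDI 56); Gb2 at fret 12 → Gb3 (MIDI 54).
56 − 54 = 2, so the two pitches are 2 semitones apart, with Ab3 the higher.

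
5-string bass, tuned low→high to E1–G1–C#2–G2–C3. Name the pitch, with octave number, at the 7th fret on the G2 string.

D3

Each fret is one semitone, so G2 + 7 = D3.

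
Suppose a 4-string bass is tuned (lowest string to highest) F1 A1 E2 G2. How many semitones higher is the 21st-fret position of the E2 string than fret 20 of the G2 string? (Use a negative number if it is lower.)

-2 semitones

E2 at fret 21 → C#4 (MIDI 61); G2 at fret 20 → D#4 (MIDI 63).
61 − 63 = -2, so the two pitches are 2 semitones apart.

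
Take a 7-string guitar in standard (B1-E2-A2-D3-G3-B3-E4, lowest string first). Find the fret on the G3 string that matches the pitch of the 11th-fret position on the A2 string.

1

A2 at fret 11 is A2 + 11 semitones = G#3.
The open G3 string is 10 semitones above the open A2, so the same pitch on the G3 string lies at fret 11 − 10 = 1.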